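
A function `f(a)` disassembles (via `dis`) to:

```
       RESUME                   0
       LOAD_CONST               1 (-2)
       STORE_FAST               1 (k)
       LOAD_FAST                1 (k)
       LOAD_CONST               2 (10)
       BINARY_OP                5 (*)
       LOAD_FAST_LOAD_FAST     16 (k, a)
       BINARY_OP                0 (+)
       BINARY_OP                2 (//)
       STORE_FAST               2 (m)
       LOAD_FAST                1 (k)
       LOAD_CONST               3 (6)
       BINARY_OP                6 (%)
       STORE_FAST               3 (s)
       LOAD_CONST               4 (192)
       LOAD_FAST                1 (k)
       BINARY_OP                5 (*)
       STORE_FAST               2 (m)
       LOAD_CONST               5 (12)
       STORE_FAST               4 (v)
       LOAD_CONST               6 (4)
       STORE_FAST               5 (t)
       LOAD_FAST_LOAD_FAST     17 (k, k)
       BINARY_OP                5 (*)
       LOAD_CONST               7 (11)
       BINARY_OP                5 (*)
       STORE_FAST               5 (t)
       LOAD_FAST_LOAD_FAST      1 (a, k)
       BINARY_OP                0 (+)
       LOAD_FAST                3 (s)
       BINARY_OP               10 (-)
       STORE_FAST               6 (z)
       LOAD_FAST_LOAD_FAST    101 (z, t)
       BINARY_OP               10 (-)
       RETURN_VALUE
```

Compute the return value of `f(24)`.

LOAD_CONST → push -2. Stack: [-2]
STORE_FAST k → k=-2. Stack: []
LOAD_FAST k → push -2. Stack: [-2]
LOAD_CONST → push 10. Stack: [-2, 10]
BINARY_OP * → -2 * 10 = -20. Stack: [-20]
LOAD_FAST_LOAD_FAST k,a → push -2,24. Stack: [-20, -2, 24]
BINARY_OP + → -2 + 24 = 22. Stack: [-20, 22]
BINARY_OP // → -20 // 22 = -1. Stack: [-1]
STORE_FAST m → m=-1. Stack: []
LOAD_FAST k → push -2. Stack: [-2]
LOAD_CONST → push 6. Stack: [-2, 6]
BINARY_OP % → -2 % 6 = 4. Stack: [4]
STORE_FAST s → s=4. Stack: []
LOAD_CONST → push 192. Stack: [192]
LOAD_FAST k → push -2. Stack: [192, -2]
BINARY_OP * → 192 * -2 = -384. Stack: [-384]
STORE_FAST m → m=-384. Stack: []
LOAD_CONST → push 12. Stack: [12]
STORE_FAST v → v=12. Stack: []
LOAD_CONST → push 4. Stack: [4]
STORE_FAST t → t=4. Stack: []
LOAD_FAST_LOAD_FAST k,k → push -2,-2. Stack: [-2, -2]
BINARY_OP * → -2 * -2 = 4. Stack: [4]
LOAD_CONST → push 11. Stack: [4, 11]
BINARY_OP * → 4 * 11 = 44. Stack: [44]
STORE_FAST t → t=44. Stack: []
LOAD_FAST_LOAD_FAST a,k → push 24,-2. Stack: [24, -2]
BINARY_OP + → 24 + -2 = 22. Stack: [22]
LOAD_FAST s → push 4. Stack: [22, 4]
BINARY_OP - → 22 - 4 = 18. Stack: [18]
STORE_FAST z → z=18. Stack: []
LOAD_FAST_LOAD_FAST z,t → push 18,44. Stack: [18, 44]
BINARY_OP - → 18 - 44 = -26. Stack: [-26]
RETURN_VALUE → return -26.

-26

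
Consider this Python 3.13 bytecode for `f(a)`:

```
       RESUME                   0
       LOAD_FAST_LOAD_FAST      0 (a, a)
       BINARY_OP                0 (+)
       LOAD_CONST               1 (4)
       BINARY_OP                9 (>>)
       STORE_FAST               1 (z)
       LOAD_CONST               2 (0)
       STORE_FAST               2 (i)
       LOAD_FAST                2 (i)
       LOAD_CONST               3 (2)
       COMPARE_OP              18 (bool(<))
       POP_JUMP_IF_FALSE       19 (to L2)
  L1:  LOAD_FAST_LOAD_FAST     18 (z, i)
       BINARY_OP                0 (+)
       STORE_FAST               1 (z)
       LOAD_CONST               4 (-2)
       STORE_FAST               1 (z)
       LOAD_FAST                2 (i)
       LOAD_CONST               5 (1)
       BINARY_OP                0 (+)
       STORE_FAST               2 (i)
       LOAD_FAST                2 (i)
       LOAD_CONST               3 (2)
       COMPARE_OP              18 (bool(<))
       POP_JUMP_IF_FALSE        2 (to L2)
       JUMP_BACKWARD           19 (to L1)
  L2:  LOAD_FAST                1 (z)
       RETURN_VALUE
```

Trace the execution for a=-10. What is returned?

-2

LOAD_FAST_LOAD_FAST a,a → push -10,-10. Stack: [-10, -10]
BINARY_OP + → -10 + -10 = -20. Stack: [-20]
LOAD_CONST → push 4. Stack: [-20, 4]
BINARY_OP >> → -20 >> 4 = -2. Stack: [-2]
STORE_FAST z → z=-2. Stack: []
LOAD_CONST → push 0. Stack: [0]
STORE_FAST i → i=0. Stack: []
LOAD_FAST i → push 0. Stack: [0]
LOAD_CONST → push 2. Stack: [0, 2]
COMPARE_OP bool(<) → 0 vs 2 = True. Stack: [True]
POP_JUMP_IF_FALSE → pop True; no jump. Stack: []
LOAD_FAST_LOAD_FAST z,i → push -2,0. Stack: [-2, 0]
BINARY_OP + → -2 + 0 = -2. Stack: [-2]
STORE_FAST z → z=-2. Stack: []
LOAD_CONST → push -2. Stack: [-2]
STORE_FAST z → z=-2. Stack: []
LOAD_FAST i → push 0. Stack: [0]
LOAD_CONST → push 1. Stack: [0, 1]
BINARY_OP + → 0 + 1 = 1. Stack: [1]
STORE_FAST i → i=1. Stack: []
LOAD_FAST i → push 1. Stack: [1]
LOAD_CONST → push 2. Stack: [1, 2]
COMPARE_OP bool(<) → 1 vs 2 = True. Stack: [True]
POP_JUMP_IF_FALSE → pop True; no jump. Stack: []
LOAD_FAST_LOAD_FAST z,i → push -2,1. Stack: [-2, 1]
BINARY_OP + → -2 + 1 = -1. Stack: [-1]
STORE_FAST z → z=-1. Stack: []
LOAD_CONST → push -2. Stack: [-2]
STORE_FAST z → z=-2. Stack: []
LOAD_FAST i → push 1. Stack: [1]
LOAD_CONST → push 1. Stack: [1, 1]
BINARY_OP + → 1 + 1 = 2. Stack: [2]
STORE_FAST i → i=2. Stack: []
LOAD_FAST i → push 2. Stack: [2]
LOAD_CONST → push 2. Stack: [2, 2]
COMPARE_OP bool(<) → 2 vs 2 = False. Stack: [False]
POP_JUMP_IF_FALSE → pop False; jump. Stack: []
LOAD_FAST z → push -2. Stack: [-2]
RETURN_VALUE → return -2.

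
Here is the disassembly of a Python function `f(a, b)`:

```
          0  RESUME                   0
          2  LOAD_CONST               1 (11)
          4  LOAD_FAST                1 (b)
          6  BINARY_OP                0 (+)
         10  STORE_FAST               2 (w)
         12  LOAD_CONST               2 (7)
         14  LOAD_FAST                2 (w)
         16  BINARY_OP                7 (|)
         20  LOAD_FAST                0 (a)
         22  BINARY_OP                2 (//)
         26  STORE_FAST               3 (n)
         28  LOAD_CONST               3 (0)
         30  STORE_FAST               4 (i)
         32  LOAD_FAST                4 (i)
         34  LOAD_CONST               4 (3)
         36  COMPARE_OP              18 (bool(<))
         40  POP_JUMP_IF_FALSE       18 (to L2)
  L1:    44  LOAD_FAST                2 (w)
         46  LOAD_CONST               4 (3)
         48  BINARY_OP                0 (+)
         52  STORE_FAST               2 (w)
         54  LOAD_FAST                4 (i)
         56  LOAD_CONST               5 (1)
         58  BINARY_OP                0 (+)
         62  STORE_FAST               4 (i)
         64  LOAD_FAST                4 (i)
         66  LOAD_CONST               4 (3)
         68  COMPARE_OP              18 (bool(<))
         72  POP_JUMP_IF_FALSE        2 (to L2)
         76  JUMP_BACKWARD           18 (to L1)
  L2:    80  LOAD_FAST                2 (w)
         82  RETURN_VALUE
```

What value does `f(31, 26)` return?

LOAD_CONST → push 11. Stack: [11]
LOAD_FAST b → push 26. Stack: [11, 26]
BINARY_OP + → 11 + 26 = 37. Stack: [37]
STORE_FAST w → w=37. Stack: []
LOAD_CONST → push 7. Stack: [7]
LOAD_FAST w → push 37. Stack: [7, 37]
BINARY_OP | → 7 | 37 = 39. Stack: [39]
LOAD_FAST a → push 31. Stack: [39, 31]
BINARY_OP // → 39 // 31 = 1. Stack: [1]
STORE_FAST n → n=1. Stack: []
LOAD_CONST → push 0. Stack: [0]
STORE_FAST i → i=0. Stack: []
LOAD_FAST i → push 0. Stack: [0]
LOAD_CONST → push 3. Stack: [0, 3]
COMPARE_OP bool(<) → 0 vs 3 = True. Stack: [True]
POP_JUMP_IF_FALSE → pop True; no jump. Stack: []
LOAD_FAST w → push 37. Stack: [37]
LOAD_CONST → push 3. Stack: [37, 3]
BINARY_OP + → 37 + 3 = 40. Stack: [40]
STORE_FAST w → w=40. Stack: []
LOAD_FAST i → push 0. Stack: [0]
LOAD_CONST → push 1. Stack: [0, 1]
BINARY_OP + → 0 + 1 = 1. Stack: [1]
STORE_FAST i → i=1. Stack: []
LOAD_FAST i → push 1. Stack: [1]
LOAD_CONST → push 3. Stack: [1, 3]
COMPARE_OP bool(<) → 1 vs 3 = True. Stack: [True]
POP_JUMP_IF_FALSE → pop True; no jump. Stack: []
LOAD_FAST w → push 40. Stack: [40]
LOAD_CONST → push 3. Stack: [40, 3]
BINARY_OP + → 40 + 3 = 43. Stack: [43]
STORE_FAST w → w=43. Stack: []
LOAD_FAST i → push 1. Stack: [1]
LOAD_CONST → push 1. Stack: [1, 1]
BINARY_OP + → 1 + 1 = 2. Stack: [2]
STORE_FAST i → i=2. Stack: []
LOAD_FAST i → push 2. Stack: [2]
LOAD_CONST → push 3. Stack: [2, 3]
COMPARE_OP bool(<) → 2 vs 3 = True. Stack: [True]
POP_JUMP_IF_FALSE → pop True; no jump. Stack: []
LOAD_FAST w → push 43. Stack: [43]
LOAD_CONST → push 3. Stack: [43, 3]
BINARY_OP + → 43 + 3 = 46. Stack: [46]
STORE_FAST w → w=46. Stack: []
LOAD_FAST i → push 2. Stack: [2]
LOAD_CONST → push 1. Stack: [2, 1]
BINARY_OP + → 2 + 1 = 3. Stack: [3]
STORE_FAST i → i=3. Stack: []
LOAD_FAST i → push 3. Stack: [3]
LOAD_CONST → push 3. Stack: [3, 3]
COMPARE_OP bool(<) → 3 vs 3 = False. Stack: [False]
POP_JUMP_IF_FALSE → pop False; jump. Stack: []
LOAD_FAST w → push 46. Stack: [46]
RETURN_VALUE → return 46.

46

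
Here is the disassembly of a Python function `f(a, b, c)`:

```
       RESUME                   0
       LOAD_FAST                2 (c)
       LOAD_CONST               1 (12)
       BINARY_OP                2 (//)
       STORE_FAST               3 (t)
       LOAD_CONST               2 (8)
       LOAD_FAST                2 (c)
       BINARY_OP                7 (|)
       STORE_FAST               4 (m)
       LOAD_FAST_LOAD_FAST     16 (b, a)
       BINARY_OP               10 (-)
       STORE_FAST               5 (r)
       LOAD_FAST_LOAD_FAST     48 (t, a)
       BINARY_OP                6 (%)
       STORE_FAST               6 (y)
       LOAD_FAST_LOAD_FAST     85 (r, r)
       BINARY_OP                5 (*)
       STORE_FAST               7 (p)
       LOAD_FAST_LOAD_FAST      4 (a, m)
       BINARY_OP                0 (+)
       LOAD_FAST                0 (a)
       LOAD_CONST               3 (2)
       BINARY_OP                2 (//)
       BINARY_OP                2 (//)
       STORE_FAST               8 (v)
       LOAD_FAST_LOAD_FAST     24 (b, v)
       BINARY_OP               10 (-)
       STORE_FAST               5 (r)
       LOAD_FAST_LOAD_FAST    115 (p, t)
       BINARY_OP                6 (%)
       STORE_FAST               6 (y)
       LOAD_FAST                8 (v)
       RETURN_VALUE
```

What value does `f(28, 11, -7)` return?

LOAD_FAST c → push -7. Stack: [-7]
LOAD_CONST → push 12. Stack: [-7, 12]
BINARY_OP // → -7 // 12 = -1. Stack: [-1]
STORE_FAST t → t=-1. Stack: []
LOAD_CONST → push 8. Stack: [8]
LOAD_FAST c → push -7. Stack: [8, -7]
BINARY_OP | → 8 | -7 = -7. Stack: [-7]
STORE_FAST m → m=-7. Stack: []
LOAD_FAST_LOAD_FAST b,a → push 11,28. Stack: [11, 28]
BINARY_OP - → 11 - 28 = -17. Stack: [-17]
STORE_FAST r → r=-17. Stack: []
LOAD_FAST_LOAD_FAST t,a → push -1,28. Stack: [-1, 28]
BINARY_OP % → -1 % 28 = 27. Stack: [27]
STORE_FAST y → y=27. Stack: []
LOAD_FAST_LOAD_FAST r,r → push -17,-17. Stack: [-17, -17]
BINARY_OP * → -17 * -17 = 289. Stack: [289]
STORE_FAST p → p=289. Stack: []
LOAD_FAST_LOAD_FAST a,m → push 28,-7. Stack: [28, -7]
BINARY_OP + → 28 + -7 = 21. Stack: [21]
LOAD_FAST a → push 28. Stack: [21, 28]
LOAD_CONST → push 2. Stack: [21, 28, 2]
BINARY_OP // → 28 // 2 = 14. Stack: [21, 14]
BINARY_OP // → 21 // 14 = 1. Stack: [1]
STORE_FAST v → v=1. Stack: []
LOAD_FAST_LOAD_FAST b,v → push 11,1. Stack: [11, 1]
BINARY_OP - → 11 - 1 = 10. Stack: [10]
STORE_FAST r → r=10. Stack: []
LOAD_FAST_LOAD_FAST p,t → push 289,-1. Stack: [289, -1]
BINARY_OP % → 289 % -1 = 0. Stack: [0]
STORE_FAST y → y=0. Stack: []
LOAD_FAST v → push 1. Stack: [1]
RETURN_VALUE → return 1.

1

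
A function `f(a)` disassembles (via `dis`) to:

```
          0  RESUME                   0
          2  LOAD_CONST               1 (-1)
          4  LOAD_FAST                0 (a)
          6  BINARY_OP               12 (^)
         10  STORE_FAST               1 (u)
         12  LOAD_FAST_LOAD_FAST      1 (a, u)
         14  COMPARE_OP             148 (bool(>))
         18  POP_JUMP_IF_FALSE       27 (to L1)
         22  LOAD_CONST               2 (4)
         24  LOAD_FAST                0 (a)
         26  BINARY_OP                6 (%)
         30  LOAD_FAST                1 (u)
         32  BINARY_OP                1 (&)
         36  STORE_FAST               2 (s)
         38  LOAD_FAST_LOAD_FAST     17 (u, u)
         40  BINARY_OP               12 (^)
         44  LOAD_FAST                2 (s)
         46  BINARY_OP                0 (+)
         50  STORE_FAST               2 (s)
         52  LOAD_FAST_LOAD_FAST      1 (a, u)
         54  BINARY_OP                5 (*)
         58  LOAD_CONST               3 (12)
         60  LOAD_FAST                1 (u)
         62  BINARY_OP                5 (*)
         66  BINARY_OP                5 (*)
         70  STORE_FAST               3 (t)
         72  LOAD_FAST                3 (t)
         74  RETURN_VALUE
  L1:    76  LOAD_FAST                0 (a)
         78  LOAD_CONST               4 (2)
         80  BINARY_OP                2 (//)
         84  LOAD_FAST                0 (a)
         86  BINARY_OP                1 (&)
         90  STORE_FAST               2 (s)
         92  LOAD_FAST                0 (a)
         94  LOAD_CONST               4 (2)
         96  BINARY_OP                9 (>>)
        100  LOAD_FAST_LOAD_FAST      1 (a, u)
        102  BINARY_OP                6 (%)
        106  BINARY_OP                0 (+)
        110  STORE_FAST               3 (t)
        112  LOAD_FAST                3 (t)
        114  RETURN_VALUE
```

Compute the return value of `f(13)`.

30576

LOAD_CONST → push -1. Stack: [-1]
LOAD_FAST a → push 13. Stack: [-1, 13]
BINARY_OP ^ → -1 ^ 13 = -14. Stack: [-14]
STORE_FAST u → u=-14. Stack: []
LOAD_FAST_LOAD_FAST a,u → push 13,-14. Stack: [13, -14]
COMPARE_OP bool(>) → 13 vs -14 = True. Stack: [True]
POP_JUMP_IF_FALSE → pop True; no jump. Stack: []
LOAD_CONST → push 4. Stack: [4]
LOAD_FAST a → push 13. Stack: [4, 13]
BINARY_OP % → 4 % 13 = 4. Stack: [4]
LOAD_FAST u → push -14. Stack: [4, -14]
BINARY_OP & → 4 & -14 = 0. Stack: [0]
STORE_FAST s → s=0. Stack: []
LOAD_FAST_LOAD_FAST u,u → push -14,-14. Stack: [-14, -14]
BINARY_OP ^ → -14 ^ -14 = 0. Stack: [0]
LOAD_FAST s → push 0. Stack: [0, 0]
BINARY_OP + → 0 + 0 = 0. Stack: [0]
STORE_FAST s → s=0. Stack: []
LOAD_FAST_LOAD_FAST a,u → push 13,-14. Stack: [13, -14]
BINARY_OP * → 13 * -14 = -182. Stack: [-182]
LOAD_CONST → push 12. Stack: [-182, 12]
LOAD_FAST u → push -14. Stack: [-182, 12, -14]
BINARY_OP * → 12 * -14 = -168. Stack: [-182, -168]
BINARY_OP * → -182 * -168 = 30576. Stack: [30576]
STORE_FAST t → t=30576. Stack: []
LOAD_FAST t → push 30576. Stack: [30576]
RETURN_VALUE → return 30576.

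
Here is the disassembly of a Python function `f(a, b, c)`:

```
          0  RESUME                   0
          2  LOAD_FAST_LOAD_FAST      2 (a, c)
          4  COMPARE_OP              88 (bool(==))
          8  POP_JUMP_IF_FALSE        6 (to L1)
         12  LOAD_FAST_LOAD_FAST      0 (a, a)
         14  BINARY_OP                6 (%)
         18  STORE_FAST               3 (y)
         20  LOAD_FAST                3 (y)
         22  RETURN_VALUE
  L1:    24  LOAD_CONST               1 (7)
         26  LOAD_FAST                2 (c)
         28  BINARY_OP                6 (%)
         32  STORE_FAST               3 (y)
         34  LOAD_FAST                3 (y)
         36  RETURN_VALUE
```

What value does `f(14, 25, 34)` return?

LOAD_FAST_LOAD_FAST a,c → push 14,34. Stack: [14, 34]
COMPARE_OP bool(==) → 14 vs 34 = False. Stack: [False]
POP_JUMP_IF_FALSE → pop False; jump. Stack: []
LOAD_CONST → push 7. Stack: [7]
LOAD_FAST c → push 34. Stack: [7, 34]
BINARY_OP % → 7 % 34 = 7. Stack: [7]
STORE_FAST y → y=7. Stack: []
LOAD_FAST y → push 7. Stack: [7]
RETURN_VALUE → return 7.

7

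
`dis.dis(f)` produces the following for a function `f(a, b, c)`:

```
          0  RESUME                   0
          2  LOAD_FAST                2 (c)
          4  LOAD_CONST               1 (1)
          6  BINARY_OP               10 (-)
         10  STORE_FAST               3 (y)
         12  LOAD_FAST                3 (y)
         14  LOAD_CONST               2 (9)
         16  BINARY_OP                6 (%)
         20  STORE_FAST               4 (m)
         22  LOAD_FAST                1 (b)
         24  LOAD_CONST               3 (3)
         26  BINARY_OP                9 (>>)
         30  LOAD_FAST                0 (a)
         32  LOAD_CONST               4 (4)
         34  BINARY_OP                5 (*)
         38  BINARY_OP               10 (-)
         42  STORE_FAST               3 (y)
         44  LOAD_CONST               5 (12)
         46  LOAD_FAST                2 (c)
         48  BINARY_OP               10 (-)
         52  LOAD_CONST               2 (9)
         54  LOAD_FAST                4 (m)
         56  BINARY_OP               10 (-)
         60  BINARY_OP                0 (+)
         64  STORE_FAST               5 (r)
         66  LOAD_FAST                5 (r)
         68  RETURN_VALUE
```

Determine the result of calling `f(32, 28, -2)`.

LOAD_FAST c → push -2. Stack: [-2]
LOAD_CONST → push 1. Stack: [-2, 1]
BINARY_OP - → -2 - 1 = -3. Stack: [-3]
STORE_FAST y → y=-3. Stack: []
LOAD_FAST y → push -3. Stack: [-3]
LOAD_CONST → push 9. Stack: [-3, 9]
BINARY_OP % → -3 % 9 = 6. Stack: [6]
STORE_FAST m → m=6. Stack: []
LOAD_FAST b → push 28. Stack: [28]
LOAD_CONST → push 3. Stack: [28, 3]
BINARY_OP >> → 28 >> 3 = 3. Stack: [3]
LOAD_FAST a → push 32. Stack: [3, 32]
LOAD_CONST → push 4. Stack: [3, 32, 4]
BINARY_OP * → 32 * 4 = 128. Stack: [3, 128]
BINARY_OP - → 3 - 128 = -125. Stack: [-125]
STORE_FAST y → y=-125. Stack: []
LOAD_CONST → push 12. Stack: [12]
LOAD_FAST c → push -2. Stack: [12, -2]
BINARY_OP - → 12 - -2 = 14. Stack: [14]
LOAD_CONST → push 9. Stack: [14, 9]
LOAD_FAST m → push 6. Stack: [14, 9, 6]
BINARY_OP - → 9 - 6 = 3. Stack: [14, 3]
BINARY_OP + → 14 + 3 = 17. Stack: [17]
STORE_FAST r → r=17. Stack: []
LOAD_FAST r → push 17. Stack: [17]
RETURN_VALUE → return 17.

17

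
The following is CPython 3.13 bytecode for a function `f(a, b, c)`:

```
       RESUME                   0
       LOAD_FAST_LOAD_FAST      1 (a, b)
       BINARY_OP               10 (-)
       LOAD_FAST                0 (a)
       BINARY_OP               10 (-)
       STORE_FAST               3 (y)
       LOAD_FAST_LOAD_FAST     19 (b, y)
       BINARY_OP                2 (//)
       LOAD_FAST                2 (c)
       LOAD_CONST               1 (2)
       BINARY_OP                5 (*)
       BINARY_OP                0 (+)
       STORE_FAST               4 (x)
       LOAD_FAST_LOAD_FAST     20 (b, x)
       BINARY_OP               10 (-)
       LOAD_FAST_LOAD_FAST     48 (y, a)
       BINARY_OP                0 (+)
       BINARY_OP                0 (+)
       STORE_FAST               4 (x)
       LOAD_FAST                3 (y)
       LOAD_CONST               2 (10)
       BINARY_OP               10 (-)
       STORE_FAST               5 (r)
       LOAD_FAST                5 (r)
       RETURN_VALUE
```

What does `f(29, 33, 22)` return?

-43

LOAD_FAST_LOAD_FAST a,b → push 29,33. Stack: [29, 33]
BINARY_OP - → 29 - 33 = -4. Stack: [-4]
LOAD_FAST a → push 29. Stack: [-4, 29]
BINARY_OP - → -4 - 29 = -33. Stack: [-33]
STORE_FAST y → y=-33. Stack: []
LOAD_FAST_LOAD_FAST b,y → push 33,-33. Stack: [33, -33]
BINARY_OP // → 33 // -33 = -1. Stack: [-1]
LOAD_FAST c → push 22. Stack: [-1, 22]
LOAD_CONST → push 2. Stack: [-1, 22, 2]
BINARY_OP * → 22 * 2 = 44. Stack: [-1, 44]
BINARY_OP + → -1 + 44 = 43. Stack: [43]
STORE_FAST x → x=43. Stack: []
LOAD_FAST_LOAD_FAST b,x → push 33,43. Stack: [33, 43]
BINARY_OP - → 33 - 43 = -10. Stack: [-10]
LOAD_FAST_LOAD_FAST y,a → push -33,29. Stack: [-10, -33, 29]
BINARY_OP + → -33 + 29 = -4. Stack: [-10, -4]
BINARY_OP + → -10 + -4 = -14. Stack: [-14]
STORE_FAST x → x=-14. Stack: []
LOAD_FAST y → push -33. Stack: [-33]
LOAD_CONST → push 10. Stack: [-33, 10]
BINARY_OP - → -33 - 10 = -43. Stack: [-43]
STORE_FAST r → r=-43. Stack: []
LOAD_FAST r → push -43. Stack: [-43]
RETURN_VALUE → return -43.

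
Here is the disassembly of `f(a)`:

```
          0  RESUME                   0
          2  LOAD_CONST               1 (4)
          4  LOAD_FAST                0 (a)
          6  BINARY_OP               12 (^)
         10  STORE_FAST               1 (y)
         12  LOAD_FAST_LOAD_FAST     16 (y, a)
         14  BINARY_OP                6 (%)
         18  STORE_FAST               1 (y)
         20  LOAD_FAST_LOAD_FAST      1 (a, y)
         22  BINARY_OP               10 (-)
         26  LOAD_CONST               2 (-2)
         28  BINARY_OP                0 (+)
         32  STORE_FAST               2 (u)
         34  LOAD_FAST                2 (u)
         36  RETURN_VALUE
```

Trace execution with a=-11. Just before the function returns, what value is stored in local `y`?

LOAD_CONST → push 4. Stack: [4]
LOAD_FAST a → push -11. Stack: [4, -11]
BINARY_OP ^ → 4 ^ -11 = -15. Stack: [-15]
STORE_FAST y → y=-15. Stack: []
LOAD_FAST_LOAD_FAST y,a → push -15,-11. Stack: [-15, -11]
BINARY_OP % → -15 % -11 = -4. Stack: [-4]
STORE_FAST y → y=-4. Stack: []
LOAD_FAST_LOAD_FAST a,y → push -11,-4. Stack: [-11, -4]
BINARY_OP - → -11 - -4 = -7. Stack: [-7]
LOAD_CONST → push -2. Stack: [-7, -2]
BINARY_OP + → -7 + -2 = -9. Stack: [-9]
STORE_FAST u → u=-9. Stack: []
LOAD_FAST u → push -9. Stack: [-9]
RETURN_VALUE → return -9.

-4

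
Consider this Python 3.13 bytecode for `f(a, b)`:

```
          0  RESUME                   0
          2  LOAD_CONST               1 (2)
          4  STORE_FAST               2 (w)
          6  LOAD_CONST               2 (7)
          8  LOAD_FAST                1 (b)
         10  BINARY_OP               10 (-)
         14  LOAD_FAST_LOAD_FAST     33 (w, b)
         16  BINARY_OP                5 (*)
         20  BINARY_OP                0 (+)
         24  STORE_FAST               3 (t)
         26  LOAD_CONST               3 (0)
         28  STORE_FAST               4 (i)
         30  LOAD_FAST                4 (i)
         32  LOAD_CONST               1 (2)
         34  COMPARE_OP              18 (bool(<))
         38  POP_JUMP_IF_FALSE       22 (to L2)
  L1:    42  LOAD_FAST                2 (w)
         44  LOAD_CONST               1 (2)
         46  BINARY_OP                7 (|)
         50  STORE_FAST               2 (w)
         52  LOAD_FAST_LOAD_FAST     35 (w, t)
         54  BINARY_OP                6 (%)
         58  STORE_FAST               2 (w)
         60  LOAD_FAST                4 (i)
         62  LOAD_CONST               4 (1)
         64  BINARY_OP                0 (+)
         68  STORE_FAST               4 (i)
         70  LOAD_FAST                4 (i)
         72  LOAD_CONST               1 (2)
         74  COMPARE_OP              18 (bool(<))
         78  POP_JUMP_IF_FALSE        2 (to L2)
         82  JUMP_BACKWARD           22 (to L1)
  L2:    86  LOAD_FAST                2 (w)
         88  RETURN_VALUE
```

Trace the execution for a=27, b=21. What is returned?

LOAD_CONST → push 2. Stack: [2]
STORE_FAST w → w=2. Stack: []
LOAD_CONST → push 7. Stack: [7]
LOAD_FAST b → push 21. Stack: [7, 21]
BINARY_OP - → 7 - 21 = -14. Stack: [-14]
LOAD_FAST_LOAD_FAST w,b → push 2,21. Stack: [-14, 2, 21]
BINARY_OP * → 2 * 21 = 42. Stack: [-14, 42]
BINARY_OP + → -14 + 42 = 28. Stack: [28]
STORE_FAST t → t=28. Stack: []
LOAD_CONST → push 0. Stack: [0]
STORE_FAST i → i=0. Stack: []
LOAD_FAST i → push 0. Stack: [0]
LOAD_CONST → push 2. Stack: [0, 2]
COMPARE_OP bool(<) → 0 vs 2 = True. Stack: [True]
POP_JUMP_IF_FALSE → pop True; no jump. Stack: []
LOAD_FAST w → push 2. Stack: [2]
LOAD_CONST → push 2. Stack: [2, 2]
BINARY_OP | → 2 | 2 = 2. Stack: [2]
STORE_FAST w → w=2. Stack: []
LOAD_FAST_LOAD_FAST w,t → push 2,28. Stack: [2, 28]
BINARY_OP % → 2 % 28 = 2. Stack: [2]
STORE_FAST w → w=2. Stack: []
LOAD_FAST i → push 0. Stack: [0]
LOAD_CONST → push 1. Stack: [0, 1]
BINARY_OP + → 0 + 1 = 1. Stack: [1]
STORE_FAST i → i=1. Stack: []
LOAD_FAST i → push 1. Stack: [1]
LOAD_CONST → push 2. Stack: [1, 2]
COMPARE_OP bool(<) → 1 vs 2 = True. Stack: [True]
POP_JUMP_IF_FALSE → pop True; no jump. Stack: []
LOAD_FAST w → push 2. Stack: [2]
LOAD_CONST → push 2. Stack: [2, 2]
BINARY_OP | → 2 | 2 = 2. Stack: [2]
STORE_FAST w → w=2. Stack: []
LOAD_FAST_LOAD_FAST w,t → push 2,28. Stack: [2, 28]
BINARY_OP % → 2 % 28 = 2. Stack: [2]
STORE_FAST w → w=2. Stack: []
LOAD_FAST i → push 1. Stack: [1]
LOAD_CONST → push 1. Stack: [1, 1]
BINARY_OP + → 1 + 1 = 2. Stack: [2]
STORE_FAST i → i=2. Stack: []
LOAD_FAST i → push 2. Stack: [2]
LOAD_CONST → push 2. Stack: [2, 2]
COMPARE_OP bool(<) → 2 vs 2 = False. Stack: [False]
POP_JUMP_IF_FALSE → pop False; jump. Stack: []
LOAD_FAST w → push 2. Stack: [2]
RETURN_VALUE → return 2.

2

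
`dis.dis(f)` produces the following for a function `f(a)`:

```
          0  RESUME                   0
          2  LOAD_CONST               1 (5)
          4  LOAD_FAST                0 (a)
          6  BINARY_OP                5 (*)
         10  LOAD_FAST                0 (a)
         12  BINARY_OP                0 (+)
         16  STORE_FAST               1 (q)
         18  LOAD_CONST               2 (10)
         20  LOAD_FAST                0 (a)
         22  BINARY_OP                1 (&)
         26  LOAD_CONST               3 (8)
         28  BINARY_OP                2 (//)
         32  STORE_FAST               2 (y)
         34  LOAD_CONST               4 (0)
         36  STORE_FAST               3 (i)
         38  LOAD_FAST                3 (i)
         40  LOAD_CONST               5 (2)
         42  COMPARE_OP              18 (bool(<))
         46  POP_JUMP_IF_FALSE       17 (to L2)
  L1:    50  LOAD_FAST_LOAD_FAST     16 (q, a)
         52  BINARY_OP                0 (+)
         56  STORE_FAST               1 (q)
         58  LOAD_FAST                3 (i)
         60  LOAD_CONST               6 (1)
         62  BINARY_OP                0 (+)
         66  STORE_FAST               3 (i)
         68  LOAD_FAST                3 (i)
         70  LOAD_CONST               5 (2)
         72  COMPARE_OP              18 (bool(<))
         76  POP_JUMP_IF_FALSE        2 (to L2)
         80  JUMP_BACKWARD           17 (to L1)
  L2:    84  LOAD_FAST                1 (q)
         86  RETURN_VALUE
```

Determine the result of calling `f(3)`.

LOAD_CONST → push 5. Stack: [5]
LOAD_FAST a → push 3. Stack: [5, 3]
BINARY_OP * → 5 * 3 = 15. Stack: [15]
LOAD_FAST a → push 3. Stack: [15, 3]
BINARY_OP + → 15 + 3 = 18. Stack: [18]
STORE_FAST q → q=18. Stack: []
LOAD_CONST → push 10. Stack: [10]
LOAD_FAST a → push 3. Stack: [10, 3]
BINARY_OP & → 10 & 3 = 2. Stack: [2]
LOAD_CONST → push 8. Stack: [2, 8]
BINARY_OP // → 2 // 8 = 0. Stack: [0]
STORE_FAST y → y=0. Stack: []
LOAD_CONST → push 0. Stack: [0]
STORE_FAST i → i=0. Stack: []
LOAD_FAST i → push 0. Stack: [0]
LOAD_CONST → push 2. Stack: [0, 2]
COMPARE_OP bool(<) → 0 vs 2 = True. Stack: [True]
POP_JUMP_IF_FALSE → pop True; no jump. Stack: []
LOAD_FAST_LOAD_FAST q,a → push 18,3. Stack: [18, 3]
BINARY_OP + → 18 + 3 = 21. Stack: [21]
STORE_FAST q → q=21. Stack: []
LOAD_FAST i → push 0. Stack: [0]
LOAD_CONST → push 1. Stack: [0, 1]
BINARY_OP + → 0 + 1 = 1. Stack: [1]
STORE_FAST i → i=1. Stack: []
LOAD_FAST i → push 1. Stack: [1]
LOAD_CONST → push 2. Stack: [1, 2]
COMPARE_OP bool(<) → 1 vs 2 = True. Stack: [True]
POP_JUMP_IF_FALSE → pop True; no jump. Stack: []
LOAD_FAST_LOAD_FAST q,a → push 21,3. Stack: [21, 3]
BINARY_OP + → 21 + 3 = 24. Stack: [24]
STORE_FAST q → q=24. Stack: []
LOAD_FAST i → push 1. Stack: [1]
LOAD_CONST → push 1. Stack: [1, 1]
BINARY_OP + → 1 + 1 = 2. Stack: [2]
STORE_FAST i → i=2. Stack: []
LOAD_FAST i → push 2. Stack: [2]
LOAD_CONST → push 2. Stack: [2, 2]
COMPARE_OP bool(<) → 2 vs 2 = False. Stack: [False]
POP_JUMP_IF_FALSE → pop False; jump. Stack: []
LOAD_FAST q → push 24. Stack: [24]
RETURN_VALUE → return 24.

24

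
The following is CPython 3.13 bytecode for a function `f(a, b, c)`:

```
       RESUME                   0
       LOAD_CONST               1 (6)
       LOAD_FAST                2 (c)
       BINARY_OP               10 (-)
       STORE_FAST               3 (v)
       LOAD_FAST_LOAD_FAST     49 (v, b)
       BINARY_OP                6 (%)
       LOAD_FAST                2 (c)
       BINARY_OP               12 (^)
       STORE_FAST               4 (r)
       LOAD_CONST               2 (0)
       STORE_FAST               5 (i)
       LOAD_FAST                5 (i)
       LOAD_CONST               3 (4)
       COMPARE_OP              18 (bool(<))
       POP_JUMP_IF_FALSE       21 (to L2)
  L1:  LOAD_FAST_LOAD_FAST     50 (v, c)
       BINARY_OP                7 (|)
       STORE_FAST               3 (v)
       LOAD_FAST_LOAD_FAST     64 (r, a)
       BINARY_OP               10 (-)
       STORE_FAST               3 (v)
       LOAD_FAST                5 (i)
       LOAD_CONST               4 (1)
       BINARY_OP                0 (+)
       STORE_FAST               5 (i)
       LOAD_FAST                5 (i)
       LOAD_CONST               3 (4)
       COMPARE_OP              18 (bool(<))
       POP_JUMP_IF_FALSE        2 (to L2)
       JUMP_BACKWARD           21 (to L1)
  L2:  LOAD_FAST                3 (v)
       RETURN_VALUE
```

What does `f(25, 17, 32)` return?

15

LOAD_CONST → push 6
LOAD_FAST c → push 32
BINARY_OP - → 6 - 32 = -26
STORE_FAST v → v=-26
LOAD_FAST_LOAD_FAST v,b → push -26,17
BINARY_OP % → -26 % 17 = 8
LOAD_FAST c → push 32
BINARY_OP ^ → 8 ^ 32 = 40
STORE_FAST r → r=40
LOAD_CONST → push 0
STORE_FAST i → i=0
LOAD_FAST i → push 0
LOAD_CONST → push 4
COMPARE_OP bool(<) → 0 vs 4 = True
POP_JUMP_IF_FALSE → pop True; no jump
LOAD_FAST_LOAD_FAST v,c → push -26,32
BINARY_OP | → -26 | 32 = -26
STORE_FAST v → v=-26
LOAD_FAST_LOAD_FAST r,a → push 40,25
BINARY_OP - → 40 - 25 = 15
STORE_FAST v → v=15
LOAD_FAST i → push 0
LOAD_CONST → push 1
BINARY_OP + → 0 + 1 = 1
STORE_FAST i → i=1
LOAD_FAST i → push 1
LOAD_CONST → push 4
COMPARE_OP bool(<) → 1 vs 4 = True
POP_JUMP_IF_FALSE → pop True; no jump
LOAD_FAST_LOAD_FAST v,c → push 15,32
BINARY_OP | → 15 | 32 = 47
STORE_FAST v → v=47
LOAD_FAST_LOAD_FAST r,a → push 40,25
BINARY_OP - → 40 - 25 = 15
STORE_FAST v → v=15
LOAD_FAST i → push 1
LOAD_CONST → push 1
BINARY_OP + → 1 + 1 = 2
STORE_FAST i → i=2
LOAD_FAST i → push 2
LOAD_CONST → push 4
COMPARE_OP bool(<) → 2 vs 4 = True
POP_JUMP_IF_FALSE → pop True; no jump
LOAD_FAST_LOAD_FAST v,c → push 15,32
BINARY_OP | → 15 | 32 = 47
STORE_FAST v → v=47
LOAD_FAST_LOAD_FAST r,a → push 40,25
BINARY_OP - → 40 - 25 = 15
STORE_FAST v → v=15
LOAD_FAST i → push 2
LOAD_CONST → push 1
BINARY_OP + → 2 + 1 = 3
STORE_FAST i → i=3
LOAD_FAST i → push 3
LOAD_CONST → push 4
COMPARE_OP bool(<) → 3 vs 4 = True
POP_JUMP_IF_FALSE → pop True; no jump
LOAD_FAST_LOAD_FAST v,c → push 15,32
BINARY_OP | → 15 | 32 = 47
STORE_FAST v → v=47
LOAD_FAST_LOAD_FAST r,a → push 40,25
BINARY_OP - → 40 - 25 = 15
STORE_FAST v → v=15
LOAD_FAST i → push 3
LOAD_CONST → push 1
BINARY_OP + → 3 + 1 = 4
STORE_FAST i → i=4
LOAD_FAST i → push 4
LOAD_CONST → push 4
COMPARE_OP bool(<) → 4 vs 4 = False
POP_JUMP_IF_FALSE → pop False; jump
LOAD_FAST v → push 15
RETURN_VALUE → return 15.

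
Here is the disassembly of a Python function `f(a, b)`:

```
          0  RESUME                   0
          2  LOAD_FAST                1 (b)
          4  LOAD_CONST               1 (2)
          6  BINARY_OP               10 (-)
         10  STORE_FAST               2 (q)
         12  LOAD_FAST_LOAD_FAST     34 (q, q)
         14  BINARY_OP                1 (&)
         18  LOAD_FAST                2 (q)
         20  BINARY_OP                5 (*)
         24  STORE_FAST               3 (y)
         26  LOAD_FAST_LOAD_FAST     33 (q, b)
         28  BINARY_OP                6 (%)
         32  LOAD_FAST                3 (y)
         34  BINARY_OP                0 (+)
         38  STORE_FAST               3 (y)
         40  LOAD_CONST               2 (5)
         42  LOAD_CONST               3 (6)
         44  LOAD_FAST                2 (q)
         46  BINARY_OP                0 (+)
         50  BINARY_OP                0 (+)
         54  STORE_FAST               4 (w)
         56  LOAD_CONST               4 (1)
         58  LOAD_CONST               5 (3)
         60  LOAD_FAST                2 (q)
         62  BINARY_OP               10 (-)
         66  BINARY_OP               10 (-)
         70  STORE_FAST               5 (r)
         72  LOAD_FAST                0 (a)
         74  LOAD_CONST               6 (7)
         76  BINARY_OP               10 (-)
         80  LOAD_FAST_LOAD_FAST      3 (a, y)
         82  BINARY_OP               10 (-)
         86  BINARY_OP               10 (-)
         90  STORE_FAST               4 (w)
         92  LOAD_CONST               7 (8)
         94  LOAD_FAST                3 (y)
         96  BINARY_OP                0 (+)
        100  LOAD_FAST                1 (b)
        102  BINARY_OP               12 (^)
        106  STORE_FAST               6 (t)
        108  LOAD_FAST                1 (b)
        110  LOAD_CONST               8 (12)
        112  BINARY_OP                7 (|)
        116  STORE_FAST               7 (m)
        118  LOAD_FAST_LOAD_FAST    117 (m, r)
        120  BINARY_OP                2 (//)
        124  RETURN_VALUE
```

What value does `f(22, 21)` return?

1

LOAD_FAST b → push 21. Stack: [21]
LOAD_CONST → push 2. Stack: [21, 2]
BINARY_OP - → 21 - 2 = 19. Stack: [19]
STORE_FAST q → q=19. Stack: []
LOAD_FAST_LOAD_FAST q,q → push 19,19. Stack: [19, 19]
BINARY_OP & → 19 & 19 = 19. Stack: [19]
LOAD_FAST q → push 19. Stack: [19, 19]
BINARY_OP * → 19 * 19 = 361. Stack: [361]
STORE_FAST y → y=361. Stack: []
LOAD_FAST_LOAD_FAST q,b → push 19,21. Stack: [19, 21]
BINARY_OP % → 19 % 21 = 19. Stack: [19]
LOAD_FAST y → push 361. Stack: [19, 361]
BINARY_OP + → 19 + 361 = 380. Stack: [380]
STORE_FAST y → y=380. Stack: []
LOAD_CONST → push 5. Stack: [5]
LOAD_CONST → push 6. Stack: [5, 6]
LOAD_FAST q → push 19. Stack: [5, 6, 19]
BINARY_OP + → 6 + 19 = 25. Stack: [5, 25]
BINARY_OP + → 5 + 25 = 30. Stack: [30]
STORE_FAST w → w=30. Stack: []
LOAD_CONST → push 1. Stack: [1]
LOAD_CONST → push 3. Stack: [1, 3]
LOAD_FAST q → push 19. Stack: [1, 3, 19]
BINARY_OP - → 3 - 19 = -16. Stack: [1, -16]
BINARY_OP - → 1 - -16 = 17. Stack: [17]
STORE_FAST r → r=17. Stack: []
LOAD_FAST a → push 22. Stack: [22]
LOAD_CONST → push 7. Stack: [22, 7]
BINARY_OP - → 22 - 7 = 15. Stack: [15]
LOAD_FAST_LOAD_FAST a,y → push 22,380. Stack: [15, 22, 380]
BINARY_OP - → 22 - 380 = -358. Stack: [15, -358]
BINARY_OP - → 15 - -358 = 373. Stack: [373]
STORE_FAST w → w=373. Stack: []
LOAD_CONST → push 8. Stack: [8]
LOAD_FAST y → push 380. Stack: [8, 380]
BINARY_OP + → 8 + 380 = 388. Stack: [388]
LOAD_FAST b → push 21. Stack: [388, 21]
BINARY_OP ^ → 388 ^ 21 = 401. Stack: [401]
STORE_FAST t → t=401. Stack: []
LOAD_FAST b → push 21. Stack: [21]
LOAD_CONST → push 12. Stack: [21, 12]
BINARY_OP | → 21 | 12 = 29. Stack: [29]
STORE_FAST m → m=29. Stack: []
LOAD_FAST_LOAD_FAST m,r → push 29,17. Stack: [29, 17]
BINARY_OP // → 29 // 17 = 1. Stack: [1]
RETURN_VALUE → return 1.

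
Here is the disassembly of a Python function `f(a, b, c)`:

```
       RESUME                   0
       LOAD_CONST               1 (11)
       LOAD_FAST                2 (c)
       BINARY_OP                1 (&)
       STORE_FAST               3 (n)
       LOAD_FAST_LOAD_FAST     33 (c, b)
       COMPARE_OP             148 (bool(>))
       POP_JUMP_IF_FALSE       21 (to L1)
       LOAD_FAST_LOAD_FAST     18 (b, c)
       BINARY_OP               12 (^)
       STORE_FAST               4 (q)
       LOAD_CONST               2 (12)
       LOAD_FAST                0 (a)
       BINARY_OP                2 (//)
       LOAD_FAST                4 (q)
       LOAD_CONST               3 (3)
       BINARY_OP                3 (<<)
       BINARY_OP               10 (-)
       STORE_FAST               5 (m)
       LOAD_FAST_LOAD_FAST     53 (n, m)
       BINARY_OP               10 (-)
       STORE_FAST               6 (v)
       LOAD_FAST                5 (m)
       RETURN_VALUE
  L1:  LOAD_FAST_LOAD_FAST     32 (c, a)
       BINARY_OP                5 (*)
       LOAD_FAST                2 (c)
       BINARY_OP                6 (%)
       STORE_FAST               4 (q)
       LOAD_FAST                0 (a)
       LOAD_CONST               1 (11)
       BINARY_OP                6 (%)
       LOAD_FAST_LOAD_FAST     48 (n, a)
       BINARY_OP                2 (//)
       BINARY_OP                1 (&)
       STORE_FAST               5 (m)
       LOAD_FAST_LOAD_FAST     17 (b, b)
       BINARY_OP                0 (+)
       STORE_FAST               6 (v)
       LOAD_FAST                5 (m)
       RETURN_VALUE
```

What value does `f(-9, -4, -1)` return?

LOAD_CONST → push 11. Stack: [11]
LOAD_FAST c → push -1. Stack: [11, -1]
BINARY_OP & → 11 & -1 = 11. Stack: [11]
STORE_FAST n → n=11. Stack: []
LOAD_FAST_LOAD_FAST c,b → push -1,-4. Stack: [-1, -4]
COMPARE_OP bool(>) → -1 vs -4 = True. Stack: [True]
POP_JUMP_IF_FALSE → pop True; no jump. Stack: []
LOAD_FAST_LOAD_FAST b,c → push -4,-1. Stack: [-4, -1]
BINARY_OP ^ → -4 ^ -1 = 3. Stack: [3]
STORE_FAST q → q=3. Stack: []
LOAD_CONST → push 12. Stack: [12]
LOAD_FAST a → push -9. Stack: [12, -9]
BINARY_OP // → 12 // -9 = -2. Stack: [-2]
LOAD_FAST q → push 3. Stack: [-2, 3]
LOAD_CONST → push 3. Stack: [-2, 3, 3]
BINARY_OP << → 3 << 3 = 24. Stack: [-2, 24]
BINARY_OP - → -2 - 24 = -26. Stack: [-26]
STORE_FAST m → m=-26. Stack: []
LOAD_FAST_LOAD_FAST n,m → push 11,-26. Stack: [11, -26]
BINARY_OP - → 11 - -26 = 37. Stack: [37]
STORE_FAST v → v=37. Stack: []
LOAD_FAST m → push -26. Stack: [-26]
RETURN_VALUE → return -26.

-26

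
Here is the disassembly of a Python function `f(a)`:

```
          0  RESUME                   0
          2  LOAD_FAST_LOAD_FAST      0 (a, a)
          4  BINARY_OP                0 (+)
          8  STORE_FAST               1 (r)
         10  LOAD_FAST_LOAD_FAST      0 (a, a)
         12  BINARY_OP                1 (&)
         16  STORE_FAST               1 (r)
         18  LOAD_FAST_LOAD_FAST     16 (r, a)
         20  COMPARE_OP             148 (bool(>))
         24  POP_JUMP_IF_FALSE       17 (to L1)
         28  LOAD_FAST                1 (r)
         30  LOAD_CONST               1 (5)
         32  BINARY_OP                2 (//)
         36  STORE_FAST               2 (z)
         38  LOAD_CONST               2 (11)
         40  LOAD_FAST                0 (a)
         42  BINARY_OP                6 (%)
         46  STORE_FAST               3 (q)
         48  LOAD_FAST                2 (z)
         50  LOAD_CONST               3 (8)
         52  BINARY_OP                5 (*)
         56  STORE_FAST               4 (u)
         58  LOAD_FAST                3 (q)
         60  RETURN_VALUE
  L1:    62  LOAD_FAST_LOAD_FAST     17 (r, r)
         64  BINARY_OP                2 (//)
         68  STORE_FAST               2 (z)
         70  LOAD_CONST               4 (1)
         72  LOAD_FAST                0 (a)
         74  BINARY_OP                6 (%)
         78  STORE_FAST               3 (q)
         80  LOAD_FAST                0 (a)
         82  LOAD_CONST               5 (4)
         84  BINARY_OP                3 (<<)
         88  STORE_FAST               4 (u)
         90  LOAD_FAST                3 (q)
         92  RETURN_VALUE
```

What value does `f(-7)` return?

LOAD_FAST_LOAD_FAST a,a → push -7,-7. Stack: [-7, -7]
BINARY_OP + → -7 + -7 = -14. Stack: [-14]
STORE_FAST r → r=-14. Stack: []
LOAD_FAST_LOAD_FAST a,a → push -7,-7. Stack: [-7, -7]
BINARY_OP & → -7 & -7 = -7. Stack: [-7]
STORE_FAST r → r=-7. Stack: []
LOAD_FAST_LOAD_FAST r,a → push -7,-7. Stack: [-7, -7]
COMPARE_OP bool(>) → -7 vs -7 = False. Stack: [False]
POP_JUMP_IF_FALSE → pop False; jump. Stack: []
LOAD_FAST_LOAD_FAST r,r → push -7,-7. Stack: [-7, -7]
BINARY_OP // → -7 // -7 = 1. Stack: [1]
STORE_FAST z → z=1. Stack: []
LOAD_CONST → push 1. Stack: [1]
LOAD_FAST a → push -7. Stack: [1, -7]
BINARY_OP % → 1 % -7 = -6. Stack: [-6]
STORE_FAST q → q=-6. Stack: []
LOAD_FAST a → push -7. Stack: [-7]
LOAD_CONST → push 4. Stack: [-7, 4]
BINARY_OP << → -7 << 4 = -112. Stack: [-112]
STORE_FAST u → u=-112. Stack: []
LOAD_FAST q → push -6. Stack: [-6]
RETURN_VALUE → return -6.

-6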